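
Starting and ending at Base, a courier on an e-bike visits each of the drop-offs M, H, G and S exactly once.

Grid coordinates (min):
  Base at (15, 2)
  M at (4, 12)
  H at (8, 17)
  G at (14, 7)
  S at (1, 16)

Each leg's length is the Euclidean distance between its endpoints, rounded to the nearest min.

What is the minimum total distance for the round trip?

Minimum total distance: 44 min.

There are 12 distinct closed tours to check (reversals are equivalent).
Base→M→H→G→S→Base: 15+6+12+16+20 = 69
Base→M→H→S→G→Base: 15+6+7+16+5 = 49
Base→M→G→H→S→Base: 15+11+12+7+20 = 65
Base→M→G→S→H→Base: 15+11+16+7+17 = 66
Base→M→S→H→G→Base: 15+5+7+12+5 = 44
Base→M→S→G→H→Base: 15+5+16+12+17 = 65
Base→H→M→G→S→Base: 17+6+11+16+20 = 70
Base→H→M→S→G→Base: 17+6+5+16+5 = 49
Base→H→G→M→S→Base: 17+12+11+5+20 = 65
Base→H→S→M→G→Base: 17+7+5+11+5 = 45
Base→G→M→H→S→Base: 5+11+6+7+20 = 49
Base→G→H→M→S→Base: 5+12+6+5+20 = 48
The minimum is 44.
One optimal route: Base → M → S → H → G → Base (or its reverse).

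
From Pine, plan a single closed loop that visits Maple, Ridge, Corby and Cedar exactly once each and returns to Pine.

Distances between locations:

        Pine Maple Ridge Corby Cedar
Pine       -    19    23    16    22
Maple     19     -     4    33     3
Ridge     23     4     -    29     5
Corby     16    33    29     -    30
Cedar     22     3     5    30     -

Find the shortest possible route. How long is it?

With 4 stops there are 4!/2 = 12 distinct round trips (a route and its reverse cost the same).
Pine→Maple→Ridge→Corby→Cedar→Pine: 19+4+29+30+22 = 104
Pine→Maple→Ridge→Cedar→Corby→Pine: 19+4+5+30+16 = 74
Pine→Maple→Corby→Ridge→Cedar→Pine: 19+33+29+5+22 = 108
Pine→Maple→Corby→Cedar→Ridge→Pine: 19+33+30+5+23 = 110
Pine→Maple→Cedar→Ridge→Corby→Pine: 19+3+5+29+16 = 72
Pine→Maple→Cedar→Corby→Ridge→Pine: 19+3+30+29+23 = 104
Pine→Ridge→Maple→Corby→Cedar→Pine: 23+4+33+30+22 = 112
Pine→Ridge→Maple→Cedar→Corby→Pine: 23+4+3+30+16 = 76
Pine→Ridge→Corby→Maple→Cedar→Pine: 23+29+33+3+22 = 110
Pine→Ridge→Cedar→Maple→Corby→Pine: 23+5+3+33+16 = 80
Pine→Corby→Maple→Ridge→Cedar→Pine: 16+33+4+5+22 = 80
Pine→Corby→Ridge→Maple→Cedar→Pine: 16+29+4+3+22 = 74
The minimum is 72.
One optimal route: Pine → Maple → Cedar → Ridge → Corby → Pine (or its reverse).

72 — the shortest possible round trip.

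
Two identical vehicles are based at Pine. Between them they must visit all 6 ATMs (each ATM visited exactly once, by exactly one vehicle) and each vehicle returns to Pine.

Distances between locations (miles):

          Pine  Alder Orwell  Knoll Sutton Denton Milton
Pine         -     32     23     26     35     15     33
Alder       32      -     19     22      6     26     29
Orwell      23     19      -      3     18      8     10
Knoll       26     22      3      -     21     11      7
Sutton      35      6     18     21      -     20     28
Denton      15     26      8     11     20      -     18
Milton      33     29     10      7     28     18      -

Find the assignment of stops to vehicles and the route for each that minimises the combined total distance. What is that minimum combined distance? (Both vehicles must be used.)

Try each way of splitting the stops between the two vehicles (each non-empty) and, for each split, find the best tour for each vehicle:
  {Alder} + {Orwell, Knoll, Sutton, Denton, Milton}: 64 + 96 = 160
  {Orwell} + {Alder, Knoll, Sutton, Denton, Milton}: 46 + 99 = 145
  {Alder, Orwell} + {Knoll, Sutton, Denton, Milton}: 74 + 96 = 170
  {Knoll} + {Alder, Orwell, Sutton, Denton, Milton}: 52 + 99 = 151
  {Alder, Knoll} + {Orwell, Sutton, Denton, Milton}: 80 + 96 = 176
  {Orwell, Knoll} + {Alder, Sutton, Denton, Milton}: 52 + 99 = 151
  … (31 splits in total)
  {Denton} + {Alder, Orwell, Knoll, Sutton, Milton}: 30 + 99 = 129  ← best
Best: vehicle 1 Pine → Denton → Pine = 30; vehicle 2 Pine → Alder → Sutton → Orwell → Knoll → Milton → Pine = 99; combined 129.

Minimum combined distance: 129 miles.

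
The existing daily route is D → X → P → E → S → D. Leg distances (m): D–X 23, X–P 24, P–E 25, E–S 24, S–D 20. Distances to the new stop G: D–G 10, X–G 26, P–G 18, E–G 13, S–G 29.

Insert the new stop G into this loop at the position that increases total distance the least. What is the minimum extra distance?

Insertion cost between consecutive stops i–j is d(i,G) + d(G,j) − d(i,j):
  between D and X: 10 + 26 − 23 = 13
  between X and P: 26 + 18 − 24 = 20
  between P and E: 18 + 13 − 25 = 6
  between E and S: 13 + 29 − 24 = 18
  between S and D: 29 + 10 − 20 = 19
Cheapest insertion is between P and E, adding 6.
New total = 116 + 6 = 122.

Adding 6 m by placing G on the P–E leg.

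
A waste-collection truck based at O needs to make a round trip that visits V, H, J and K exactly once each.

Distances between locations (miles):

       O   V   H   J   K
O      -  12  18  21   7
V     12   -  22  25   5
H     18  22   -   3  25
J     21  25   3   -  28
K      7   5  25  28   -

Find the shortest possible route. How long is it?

58 miles — the shortest possible round trip.

With 4 stops there are 4!/2 = 12 distinct round trips (a route and its reverse cost the same).
O→V→H→J→K→O: 12+22+3+28+7 = 72
O→V→H→K→J→O: 12+22+25+28+21 = 108
O→V→J→H→K→O: 12+25+3+25+7 = 72
O→V→J→K→H→O: 12+25+28+25+18 = 108
O→V→K→H→J→O: 12+5+25+3+21 = 66
O→V→K→J→H→O: 12+5+28+3+18 = 66
O→H→V→J→K→O: 18+22+25+28+7 = 100
O→H→V→K→J→O: 18+22+5+28+21 = 94
O→H→J→V→K→O: 18+3+25+5+7 = 58
O→H→K→V→J→O: 18+25+5+25+21 = 94
O→J→V→H→K→O: 21+25+22+25+7 = 100
O→J→H→V→K→O: 21+3+22+5+7 = 58
The minimum is 58.
One optimal route: O → H → J → V → K → O (or its reverse).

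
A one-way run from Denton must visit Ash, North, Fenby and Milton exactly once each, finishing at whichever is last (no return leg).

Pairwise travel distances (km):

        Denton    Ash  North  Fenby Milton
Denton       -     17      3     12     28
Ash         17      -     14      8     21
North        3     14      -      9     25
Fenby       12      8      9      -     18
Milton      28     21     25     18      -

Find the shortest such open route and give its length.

There are 4! = 24 possible orderings.
Denton→Ash→North→Fenby→Milton: 17+14+9+18 = 58
Denton→Ash→North→Milton→Fenby: 17+14+25+18 = 74
Denton→Ash→Fenby→North→Milton: 17+8+9+25 = 59
Denton→Ash→Fenby→Milton→North: 17+8+18+25 = 68
Denton→Ash→Milton→North→Fenby: 17+21+25+9 = 72
Denton→Ash→Milton→Fenby→North: 17+21+18+9 = 65
Denton→North→Ash→Fenby→Milton: 3+14+8+18 = 43
Denton→North→Ash→Milton→Fenby: 3+14+21+18 = 56
Denton→North→Fenby→Ash→Milton: 3+9+8+21 = 41
Denton→North→Fenby→Milton→Ash: 3+9+18+21 = 51
Denton→North→Milton→Ash→Fenby: 3+25+21+8 = 57
Denton→North→Milton→Fenby→Ash: 3+25+18+8 = 54
Denton→Fenby→Ash→North→Milton: 12+8+14+25 = 59
Denton→Fenby→Ash→Milton→North: 12+8+21+25 = 66
… (10 more)
The minimum is 41.
One shortest path: Denton → North → Fenby → Ash → Milton.

Shortest open route: 41 km.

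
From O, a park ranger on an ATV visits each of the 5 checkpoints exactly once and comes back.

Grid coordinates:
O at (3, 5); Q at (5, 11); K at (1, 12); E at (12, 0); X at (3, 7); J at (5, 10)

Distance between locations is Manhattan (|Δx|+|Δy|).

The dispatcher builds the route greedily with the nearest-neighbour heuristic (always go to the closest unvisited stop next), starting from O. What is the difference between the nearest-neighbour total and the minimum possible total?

From O: X=2, J=7, Q=8, K=9, E=14 → choose X (2).
From X: J=5, Q=6, K=7, E=16 → choose J (5).
From J: Q=1, K=6, E=17 → choose Q (1).
From Q: K=5, E=18 → choose K (5).
From K: E=23 → choose E (23).
NN route O → X → J → Q → K → E → O costs 50.
Optimal: O → E → J → Q → K → X → O costs 46 (by enumerating all 60 distinct tours).
Excess = 50 − 46 = 4.

Excess over optimum: 4.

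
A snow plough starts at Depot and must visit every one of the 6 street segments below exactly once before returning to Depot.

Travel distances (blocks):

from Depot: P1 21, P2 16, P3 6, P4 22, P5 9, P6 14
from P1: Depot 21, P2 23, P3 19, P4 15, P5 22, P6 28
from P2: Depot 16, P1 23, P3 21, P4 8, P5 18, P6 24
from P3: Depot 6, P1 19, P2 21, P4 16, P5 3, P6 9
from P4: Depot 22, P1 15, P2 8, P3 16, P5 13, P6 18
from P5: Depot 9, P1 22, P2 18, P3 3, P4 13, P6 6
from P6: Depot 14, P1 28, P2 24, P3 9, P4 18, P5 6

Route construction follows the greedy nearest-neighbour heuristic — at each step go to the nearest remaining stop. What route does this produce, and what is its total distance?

Depot → [P3:6 / P5:9 / P6:14 / P2:16 / P1:21 / P4:22] → P3 (6)
P3 → [P5:3 / P6:9 / P4:16 / P1:19 / P2:21] → P5 (3)
P5 → [P6:6 / P4:13 / P2:18 / P1:22] → P6 (6)
P6 → [P4:18 / P2:24 / P1:28] → P4 (18)
P4 → [P2:8 / P1:15] → P2 (8)
P2 → [P1:23] → P1 (23)
Return P1→Depot: 21.
Total = 6 + 3 + 6 + 18 + 8 + 23 + 21 = 85.

Nearest-neighbour total = 85 blocks; route Depot → P3 → P5 → P6 → P4 → P2 → P1 → Depot.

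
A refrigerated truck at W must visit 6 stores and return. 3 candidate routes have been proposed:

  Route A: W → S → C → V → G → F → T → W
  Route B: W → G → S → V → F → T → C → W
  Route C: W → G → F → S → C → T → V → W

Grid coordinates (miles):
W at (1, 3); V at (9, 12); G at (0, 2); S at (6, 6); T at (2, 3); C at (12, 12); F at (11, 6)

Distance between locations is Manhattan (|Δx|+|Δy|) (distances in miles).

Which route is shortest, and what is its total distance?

70 miles — Route A is the shortest.

Route A: 8 + 12 + 3 + 19 + 15 + 12 + 1 = 70
Route B: 2 + 10 + 9 + 8 + 12 + 19 + 20 = 80
Route C: 2 + 15 + 5 + 12 + 19 + 16 + 17 = 86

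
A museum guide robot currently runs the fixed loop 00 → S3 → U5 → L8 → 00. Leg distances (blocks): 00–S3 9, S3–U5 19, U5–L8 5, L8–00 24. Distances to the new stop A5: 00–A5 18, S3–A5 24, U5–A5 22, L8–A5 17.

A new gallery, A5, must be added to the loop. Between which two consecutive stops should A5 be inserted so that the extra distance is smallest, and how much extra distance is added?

Insertion cost between consecutive stops i–j is d(i,A5) + d(A5,j) − d(i,j):
  between 00 and S3: 18 + 24 − 9 = 33
  between S3 and U5: 24 + 22 − 19 = 27
  between U5 and L8: 22 + 17 − 5 = 34
  between L8 and 00: 17 + 18 − 24 = 11
Cheapest insertion is between L8 and 00, adding 11.
New total = 57 + 11 = 68.

Adding 11 blocks by placing A5 on the L8–00 leg.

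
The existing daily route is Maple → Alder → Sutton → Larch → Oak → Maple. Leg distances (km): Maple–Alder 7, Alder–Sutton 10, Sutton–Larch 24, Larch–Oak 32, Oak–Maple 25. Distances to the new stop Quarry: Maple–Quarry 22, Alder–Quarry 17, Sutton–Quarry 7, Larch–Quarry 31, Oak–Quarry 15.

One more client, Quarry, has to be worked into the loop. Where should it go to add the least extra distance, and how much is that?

Adding 12 km by placing Quarry on the Oak–Maple leg.

Insertion cost between consecutive stops i–j is d(i,Quarry) + d(Quarry,j) − d(i,j):
  between Maple and Alder: 22 + 17 − 7 = 32
  between Alder and Sutton: 17 + 7 − 10 = 14
  between Sutton and Larch: 7 + 31 − 24 = 14
  between Larch and Oak: 31 + 15 − 32 = 14
  between Oak and Maple: 15 + 22 − 25 = 12
Cheapest insertion is between Oak and Maple, adding 12.
New total = 98 + 12 = 110.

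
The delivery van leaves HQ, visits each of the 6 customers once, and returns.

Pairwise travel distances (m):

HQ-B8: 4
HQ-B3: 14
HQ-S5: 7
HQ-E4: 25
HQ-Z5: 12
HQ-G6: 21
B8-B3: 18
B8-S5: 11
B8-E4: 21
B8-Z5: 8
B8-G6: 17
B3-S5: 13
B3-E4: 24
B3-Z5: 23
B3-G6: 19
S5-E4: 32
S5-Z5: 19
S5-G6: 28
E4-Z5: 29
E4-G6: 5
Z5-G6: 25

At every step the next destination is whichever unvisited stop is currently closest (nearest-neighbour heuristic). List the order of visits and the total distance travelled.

From HQ: distances to unvisited — B8=4, S5=7, Z5=12, B3=14, G6=21, E4=25. Nearest is B8 (4).
From B8: distances to unvisited — Z5=8, S5=11, G6=17, B3=18, E4=21. Nearest is Z5 (8).
From Z5: distances to unvisited — S5=19, B3=23, G6=25, E4=29. Nearest is S5 (19).
From S5: distances to unvisited — B3=13, G6=28, E4=32. Nearest is B3 (13).
From B3: distances to unvisited — G6=19, E4=24. Nearest is G6 (19).
From G6: distances to unvisited — E4=5. Nearest is E4 (5).
Return E4→HQ: 25.
Total = 4 + 8 + 19 + 13 + 19 + 5 + 25 = 93.

93 m along HQ → B8 → Z5 → S5 → B3 → G6 → E4 → HQ.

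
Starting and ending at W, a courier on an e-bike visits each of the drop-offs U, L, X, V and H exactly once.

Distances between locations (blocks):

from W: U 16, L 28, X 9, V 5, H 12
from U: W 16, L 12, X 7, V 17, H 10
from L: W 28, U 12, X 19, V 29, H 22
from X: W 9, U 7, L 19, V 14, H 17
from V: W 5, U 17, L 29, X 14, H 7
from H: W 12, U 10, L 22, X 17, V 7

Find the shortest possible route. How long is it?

There are 60 distinct closed tours to check (reversals are equivalent).
W → U → L → X → V → H → W: 16+12+19+14+7+12 = 80
W → U → L → X → H → V → W: 16+12+19+17+7+5 = 76
W → U → L → V → X → H → W: 16+12+29+14+17+12 = 100
W → U → L → V → H → X → W: 16+12+29+7+17+9 = 90
W → U → L → H → X → V → W: 16+12+22+17+14+5 = 86
W → U → L → H → V → X → W: 16+12+22+7+14+9 = 80
W → U → X → L → V → H → W: 16+7+19+29+7+12 = 90
W → U → X → L → H → V → W: 16+7+19+22+7+5 = 76
W → U → X → V → L → H → W: 16+7+14+29+22+12 = 100
W → U → X → V → H → L → W: 16+7+14+7+22+28 = 94
W → U → X → H → L → V → W: 16+7+17+22+29+5 = 96
W → U → X → H → V → L → W: 16+7+17+7+29+28 = 104
W → U → V → L → X → H → W: 16+17+29+19+17+12 = 110
W → U → V → L → H → X → W: 16+17+29+22+17+9 = 110
… (46 more)
W → X → U → L → H → V → W: 9+7+12+22+7+5 = 62  ← best
The minimum is 62.
One optimal route: W → X → U → L → H → V → W (or its reverse).

Shortest round trip = 62 blocks.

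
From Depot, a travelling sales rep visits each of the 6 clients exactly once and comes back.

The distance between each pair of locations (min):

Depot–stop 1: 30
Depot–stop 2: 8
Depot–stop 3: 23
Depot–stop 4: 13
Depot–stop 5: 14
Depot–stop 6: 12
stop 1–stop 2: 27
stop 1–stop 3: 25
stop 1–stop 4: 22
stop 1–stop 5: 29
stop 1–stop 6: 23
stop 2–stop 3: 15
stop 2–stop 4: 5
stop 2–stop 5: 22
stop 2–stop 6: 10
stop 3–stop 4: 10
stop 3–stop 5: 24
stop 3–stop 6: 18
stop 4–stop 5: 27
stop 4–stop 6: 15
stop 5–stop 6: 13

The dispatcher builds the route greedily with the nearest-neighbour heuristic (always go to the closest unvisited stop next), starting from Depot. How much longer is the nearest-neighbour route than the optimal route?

15 min longer than the optimal tour.

From Depot: stop 2=8, stop 6=12, stop 4=13, stop 5=14, stop 3=23, stop 1=30 → choose stop 2 (8).
From stop 2: stop 4=5, stop 6=10, stop 3=15, stop 5=22, stop 1=27 → choose stop 4 (5).
From stop 4: stop 3=10, stop 6=15, stop 1=22, stop 5=27 → choose stop 3 (10).
From stop 3: stop 6=18, stop 5=24, stop 1=25 → choose stop 6 (18).
From stop 6: stop 5=13, stop 1=23 → choose stop 5 (13).
From stop 5: stop 1=29 → choose stop 1 (29).
NN route Depot → stop 2 → stop 4 → stop 3 → stop 6 → stop 5 → stop 1 → Depot costs 113.
Optimal: Depot → stop 2 → stop 4 → stop 3 → stop 1 → stop 6 → stop 5 → Depot costs 98 (by enumerating all 360 distinct tours).
Excess = 113 − 98 = 15.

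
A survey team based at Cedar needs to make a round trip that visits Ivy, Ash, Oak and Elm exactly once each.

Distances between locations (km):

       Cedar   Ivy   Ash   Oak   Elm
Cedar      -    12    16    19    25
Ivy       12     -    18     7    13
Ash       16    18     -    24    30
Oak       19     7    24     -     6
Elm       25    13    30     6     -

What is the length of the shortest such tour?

Shortest round trip = 71 km.

With 4 stops there are 4!/2 = 12 distinct round trips (a route and its reverse cost the same).
Cedar→Ivy→Ash→Oak→Elm→Cedar: 12+18+24+6+25 = 85
Cedar→Ivy→Ash→Elm→Oak→Cedar: 12+18+30+6+19 = 85
Cedar→Ivy→Oak→Ash→Elm→Cedar: 12+7+24+30+25 = 98
Cedar→Ivy→Oak→Elm→Ash→Cedar: 12+7+6+30+16 = 71
Cedar→Ivy→Elm→Ash→Oak→Cedar: 12+13+30+24+19 = 98
Cedar→Ivy→Elm→Oak→Ash→Cedar: 12+13+6+24+16 = 71
Cedar→Ash→Ivy→Oak→Elm→Cedar: 16+18+7+6+25 = 72
Cedar→Ash→Ivy→Elm→Oak→Cedar: 16+18+13+6+19 = 72
Cedar→Ash→Oak→Ivy→Elm→Cedar: 16+24+7+13+25 = 85
Cedar→Ash→Elm→Ivy→Oak→Cedar: 16+30+13+7+19 = 85
Cedar→Oak→Ivy→Ash→Elm→Cedar: 19+7+18+30+25 = 99
Cedar→Oak→Ash→Ivy→Elm→Cedar: 19+24+18+13+25 = 99
The minimum is 71.
One optimal route: Cedar → Ivy → Oak → Elm → Ash → Cedar (or its reverse).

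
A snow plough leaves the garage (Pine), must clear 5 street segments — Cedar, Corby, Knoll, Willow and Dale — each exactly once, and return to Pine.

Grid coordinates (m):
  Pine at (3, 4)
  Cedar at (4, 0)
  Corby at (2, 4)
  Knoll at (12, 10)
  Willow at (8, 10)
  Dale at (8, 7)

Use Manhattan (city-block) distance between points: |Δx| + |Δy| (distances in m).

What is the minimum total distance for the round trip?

Shortest round trip = 40 m.

There are 60 distinct closed tours to check (reversals are equivalent).
Pine - Cedar - Corby - Knoll - Willow - Dale - Pine: 5+6+16+4+3+8 = 42
Pine - Cedar - Corby - Knoll - Dale - Willow - Pine: 5+6+16+7+3+11 = 48
Pine - Cedar - Corby - Willow - Knoll - Dale - Pine: 5+6+12+4+7+8 = 42
Pine - Cedar - Corby - Willow - Dale - Knoll - Pine: 5+6+12+3+7+15 = 48
Pine - Cedar - Corby - Dale - Knoll - Willow - Pine: 5+6+9+7+4+11 = 42
Pine - Cedar - Corby - Dale - Willow - Knoll - Pine: 5+6+9+3+4+15 = 42
Pine - Cedar - Knoll - Corby - Willow - Dale - Pine: 5+18+16+12+3+8 = 62
Pine - Cedar - Knoll - Corby - Dale - Willow - Pine: 5+18+16+9+3+11 = 62
Pine - Cedar - Knoll - Willow - Corby - Dale - Pine: 5+18+4+12+9+8 = 56
Pine - Cedar - Knoll - Willow - Dale - Corby - Pine: 5+18+4+3+9+1 = 40
Pine - Cedar - Knoll - Dale - Corby - Willow - Pine: 5+18+7+9+12+11 = 62
Pine - Cedar - Knoll - Dale - Willow - Corby - Pine: 5+18+7+3+12+1 = 46
Pine - Cedar - Willow - Corby - Knoll - Dale - Pine: 5+14+12+16+7+8 = 62
Pine - Cedar - Willow - Corby - Dale - Knoll - Pine: 5+14+12+9+7+15 = 62
… (46 more)
The minimum is 40.
One optimal route: Pine → Cedar → Knoll → Willow → Dale → Corby → Pine (or its reverse).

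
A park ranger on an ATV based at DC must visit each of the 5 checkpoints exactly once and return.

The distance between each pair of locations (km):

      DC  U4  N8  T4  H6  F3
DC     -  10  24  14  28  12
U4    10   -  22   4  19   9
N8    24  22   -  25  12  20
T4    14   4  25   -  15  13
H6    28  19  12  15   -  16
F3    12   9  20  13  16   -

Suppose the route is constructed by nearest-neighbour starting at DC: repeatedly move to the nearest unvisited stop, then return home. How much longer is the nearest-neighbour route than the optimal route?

6 km longer than the optimal tour.

DC: U4=10, F3=12, T4=14, N8=24, H6=28 ⇒ U4
U4: T4=4, F3=9, H6=19, N8=22 ⇒ T4
T4: F3=13, H6=15, N8=25 ⇒ F3
F3: H6=16, N8=20 ⇒ H6
H6: N8=12 ⇒ N8
NN route DC → U4 → T4 → F3 → H6 → N8 → DC costs 79.
Optimal: DC → U4 → T4 → H6 → N8 → F3 → DC costs 73 (by enumerating all 60 distinct tours).
Excess = 79 − 73 = 6.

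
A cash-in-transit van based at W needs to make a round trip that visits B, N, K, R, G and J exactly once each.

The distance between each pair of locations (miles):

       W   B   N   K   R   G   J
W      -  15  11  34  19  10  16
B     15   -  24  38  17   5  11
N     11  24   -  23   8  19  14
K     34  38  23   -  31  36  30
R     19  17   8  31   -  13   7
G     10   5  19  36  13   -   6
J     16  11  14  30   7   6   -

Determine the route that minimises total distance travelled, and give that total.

Minimum total distance: 98 miles.

With 6 stops there are 6!/2 = 360 distinct round trips (a route and its reverse cost the same).
W - B - N - K - R - G - J - W: 15+24+23+31+13+6+16 = 128
W - B - N - K - R - J - G - W: 15+24+23+31+7+6+10 = 116
W - B - N - K - G - R - J - W: 15+24+23+36+13+7+16 = 134
W - B - N - K - G - J - R - W: 15+24+23+36+6+7+19 = 130
W - B - N - K - J - R - G - W: 15+24+23+30+7+13+10 = 122
W - B - N - K - J - G - R - W: 15+24+23+30+6+13+19 = 130
W - B - N - R - K - G - J - W: 15+24+8+31+36+6+16 = 136
W - B - N - R - K - J - G - W: 15+24+8+31+30+6+10 = 124
… (352 more)
W - B - G - J - R - N - K - W: 15+5+6+7+8+23+34 = 98  ← best
The minimum is 98.
One optimal route: W → B → G → J → R → N → K → W (or its reverse).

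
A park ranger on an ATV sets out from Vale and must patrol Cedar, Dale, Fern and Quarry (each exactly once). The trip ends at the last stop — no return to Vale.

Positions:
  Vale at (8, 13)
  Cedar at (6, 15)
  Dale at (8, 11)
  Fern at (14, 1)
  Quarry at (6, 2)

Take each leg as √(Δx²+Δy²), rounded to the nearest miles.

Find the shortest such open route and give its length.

Minimum one-way distance = 24 miles.

There are 4! = 24 possible orderings.
Vale→Cedar→Dale→Fern→Quarry: 3+4+12+8 = 27
Vale→Cedar→Dale→Quarry→Fern: 3+4+9+8 = 24
Vale→Cedar→Fern→Dale→Quarry: 3+16+12+9 = 40
Vale→Cedar→Fern→Quarry→Dale: 3+16+8+9 = 36
Vale→Cedar→Quarry→Dale→Fern: 3+13+9+12 = 37
Vale→Cedar→Quarry→Fern→Dale: 3+13+8+12 = 36
Vale→Dale→Cedar→Fern→Quarry: 2+4+16+8 = 30
Vale→Dale→Cedar→Quarry→Fern: 2+4+13+8 = 27
Vale→Dale→Fern→Cedar→Quarry: 2+12+16+13 = 43
Vale→Dale→Fern→Quarry→Cedar: 2+12+8+13 = 35
Vale→Dale→Quarry→Cedar→Fern: 2+9+13+16 = 40
Vale→Dale→Quarry→Fern→Cedar: 2+9+8+16 = 35
Vale→Fern→Cedar→Dale→Quarry: 13+16+4+9 = 42
Vale→Fern→Cedar→Quarry→Dale: 13+16+13+9 = 51
… (10 more)
The minimum is 24.
One shortest path: Vale → Cedar → Dale → Quarry → Fern.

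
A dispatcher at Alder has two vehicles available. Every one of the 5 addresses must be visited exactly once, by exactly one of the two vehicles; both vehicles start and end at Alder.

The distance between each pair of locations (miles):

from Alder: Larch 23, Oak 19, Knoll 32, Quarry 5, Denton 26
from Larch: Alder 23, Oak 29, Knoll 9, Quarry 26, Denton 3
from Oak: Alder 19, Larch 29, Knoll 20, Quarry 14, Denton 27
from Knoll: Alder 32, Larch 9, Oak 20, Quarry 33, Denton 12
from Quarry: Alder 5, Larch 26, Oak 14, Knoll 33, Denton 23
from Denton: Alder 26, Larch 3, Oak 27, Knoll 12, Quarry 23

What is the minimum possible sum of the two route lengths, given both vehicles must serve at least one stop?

Minimum combined distance: 87 miles.

Check every non-empty split of the stops between the two vehicles; for each half take its own optimal tour:
  {Larch} + {Oak, Knoll, Quarry, Denton}: 46 + 77 = 123
  {Oak} + {Larch, Knoll, Quarry, Denton}: 38 + 72 = 110
  {Larch, Oak} + {Knoll, Quarry, Denton}: 71 + 72 = 143
  {Knoll} + {Larch, Oak, Quarry, Denton}: 64 + 72 = 136
  {Larch, Knoll} + {Oak, Quarry, Denton}: 64 + 72 = 136
  {Oak, Knoll} + {Larch, Quarry, Denton}: 71 + 54 = 125
  … (15 splits in total)
  {Quarry} + {Larch, Oak, Knoll, Denton}: 10 + 77 = 87  ← best
Best: vehicle 1 Alder → Quarry → Alder = 10; vehicle 2 Alder → Larch → Denton → Knoll → Oak → Alder = 77; combined 87.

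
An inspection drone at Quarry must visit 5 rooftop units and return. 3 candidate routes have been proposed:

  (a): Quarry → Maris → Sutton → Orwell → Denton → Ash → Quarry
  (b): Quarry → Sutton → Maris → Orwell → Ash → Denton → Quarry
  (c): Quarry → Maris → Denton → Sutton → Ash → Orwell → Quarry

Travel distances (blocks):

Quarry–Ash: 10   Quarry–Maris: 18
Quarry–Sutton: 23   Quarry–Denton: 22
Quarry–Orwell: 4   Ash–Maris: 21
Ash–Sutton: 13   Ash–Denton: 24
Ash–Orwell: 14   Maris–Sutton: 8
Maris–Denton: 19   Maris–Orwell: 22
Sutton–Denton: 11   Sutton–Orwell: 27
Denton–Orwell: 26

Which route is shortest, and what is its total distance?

(a): 18 + 8 + 27 + 26 + 24 + 10 = 113
(b): 23 + 8 + 22 + 14 + 24 + 22 = 113
(c): 18 + 19 + 11 + 13 + 14 + 4 = 79

79 blocks — (c) is the shortest.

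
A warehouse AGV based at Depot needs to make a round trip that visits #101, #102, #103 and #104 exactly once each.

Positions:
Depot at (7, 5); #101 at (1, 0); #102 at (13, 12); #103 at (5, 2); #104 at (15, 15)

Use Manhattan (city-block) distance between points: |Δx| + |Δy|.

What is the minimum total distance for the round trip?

Shortest round trip = 58.

Depot-#101-#102-#103-#104-Depot: 11+24+18+23+18 = 94
Depot-#101-#102-#104-#103-Depot: 11+24+5+23+5 = 68
Depot-#101-#103-#102-#104-Depot: 11+6+18+5+18 = 58
Depot-#101-#103-#104-#102-Depot: 11+6+23+5+13 = 58
Depot-#101-#104-#102-#103-Depot: 11+29+5+18+5 = 68
Depot-#101-#104-#103-#102-Depot: 11+29+23+18+13 = 94
Depot-#102-#101-#103-#104-Depot: 13+24+6+23+18 = 84
Depot-#102-#101-#104-#103-Depot: 13+24+29+23+5 = 94
Depot-#102-#103-#101-#104-Depot: 13+18+6+29+18 = 84
Depot-#102-#104-#101-#103-Depot: 13+5+29+6+5 = 58
Depot-#103-#101-#102-#104-Depot: 5+6+24+5+18 = 58
Depot-#103-#102-#101-#104-Depot: 5+18+24+29+18 = 94
The minimum is 58.
One optimal route: Depot → #101 → #103 → #102 → #104 → Depot (or its reverse).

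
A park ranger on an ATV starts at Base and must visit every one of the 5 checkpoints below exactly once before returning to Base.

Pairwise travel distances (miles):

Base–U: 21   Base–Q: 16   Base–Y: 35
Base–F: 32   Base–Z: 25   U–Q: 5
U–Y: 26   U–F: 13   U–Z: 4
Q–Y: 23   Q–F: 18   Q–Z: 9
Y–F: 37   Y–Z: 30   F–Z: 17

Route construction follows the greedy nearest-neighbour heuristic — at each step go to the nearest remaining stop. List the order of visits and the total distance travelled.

Base → [Q:16 / U:21 / Z:25 / F:32 / Y:35] → Q (16)
Q → [U:5 / Z:9 / F:18 / Y:23] → U (5)
U → [Z:4 / F:13 / Y:26] → Z (4)
Z → [F:17 / Y:30] → F (17)
F → [Y:37] → Y (37)
Return Y→Base: 35.
Total = 16 + 5 + 4 + 17 + 37 + 35 = 114.

Total distance 114 miles via the nearest-neighbour route Base → Q → U → Z → F → Y → Base.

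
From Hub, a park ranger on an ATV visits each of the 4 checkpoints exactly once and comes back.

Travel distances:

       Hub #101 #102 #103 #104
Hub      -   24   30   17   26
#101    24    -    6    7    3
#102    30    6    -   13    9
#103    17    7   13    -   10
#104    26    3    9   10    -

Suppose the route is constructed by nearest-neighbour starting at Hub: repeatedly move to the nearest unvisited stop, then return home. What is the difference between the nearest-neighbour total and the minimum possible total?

From Hub: #103=17, #101=24, #104=26, #102=30 → choose #103 (17).
From #103: #101=7, #104=10, #102=13 → choose #101 (7).
From #101: #104=3, #102=6 → choose #104 (3).
From #104: #102=9 → choose #102 (9).
NN route Hub → #103 → #101 → #104 → #102 → Hub costs 66.
Optimal: Hub → #103 → #101 → #102 → #104 → Hub costs 65 (by enumerating all 12 distinct tours).
Excess = 66 − 65 = 1.

1 longer than the optimal tour.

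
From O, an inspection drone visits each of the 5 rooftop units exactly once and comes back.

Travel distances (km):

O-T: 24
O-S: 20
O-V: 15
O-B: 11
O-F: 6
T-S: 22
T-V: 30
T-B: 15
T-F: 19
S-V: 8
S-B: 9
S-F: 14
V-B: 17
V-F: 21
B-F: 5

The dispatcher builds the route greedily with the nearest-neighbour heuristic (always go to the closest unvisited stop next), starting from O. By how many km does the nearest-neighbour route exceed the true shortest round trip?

O: F=6, B=11, V=15, S=20, T=24 ⇒ F
F: B=5, S=14, T=19, V=21 ⇒ B
B: S=9, T=15, V=17 ⇒ S
S: V=8, T=22 ⇒ V
V: T=30 ⇒ T
NN route O → F → B → S → V → T → O costs 82.
Optimal: O → V → S → T → B → F → O costs 71 (by enumerating all 60 distinct tours).
Excess = 82 − 71 = 11.

The nearest-neighbour route is 11 km longer than optimal.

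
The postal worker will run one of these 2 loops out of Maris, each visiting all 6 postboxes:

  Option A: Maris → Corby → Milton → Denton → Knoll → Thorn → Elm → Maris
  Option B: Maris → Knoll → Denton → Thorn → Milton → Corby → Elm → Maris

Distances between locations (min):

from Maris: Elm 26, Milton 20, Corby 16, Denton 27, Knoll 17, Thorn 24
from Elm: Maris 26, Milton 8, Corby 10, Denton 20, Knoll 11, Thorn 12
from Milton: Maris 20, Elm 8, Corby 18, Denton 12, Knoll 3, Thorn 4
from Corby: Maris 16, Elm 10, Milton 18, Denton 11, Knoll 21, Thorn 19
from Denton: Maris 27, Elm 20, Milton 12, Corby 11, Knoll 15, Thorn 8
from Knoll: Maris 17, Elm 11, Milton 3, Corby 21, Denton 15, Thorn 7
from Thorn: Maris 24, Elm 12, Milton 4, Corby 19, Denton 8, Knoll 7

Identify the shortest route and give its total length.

Option A: 16 + 18 + 12 + 15 + 7 + 12 + 26 = 106
Option B: 17 + 15 + 8 + 4 + 18 + 10 + 26 = 98

98 min — Option B is the shortest.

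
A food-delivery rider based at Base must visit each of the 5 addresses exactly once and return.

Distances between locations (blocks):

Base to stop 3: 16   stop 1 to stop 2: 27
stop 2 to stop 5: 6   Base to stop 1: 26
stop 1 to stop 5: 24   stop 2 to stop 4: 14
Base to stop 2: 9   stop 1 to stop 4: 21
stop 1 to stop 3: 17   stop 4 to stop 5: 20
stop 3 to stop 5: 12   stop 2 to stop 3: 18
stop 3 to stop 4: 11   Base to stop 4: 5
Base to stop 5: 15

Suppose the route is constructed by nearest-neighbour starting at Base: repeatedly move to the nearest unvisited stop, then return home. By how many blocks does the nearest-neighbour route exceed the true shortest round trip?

Base: stop 4=5, stop 2=9, stop 5=15, stop 3=16, stop 1=26 ⇒ stop 4
stop 4: stop 3=11, stop 2=14, stop 5=20, stop 1=21 ⇒ stop 3
stop 3: stop 5=12, stop 1=17, stop 2=18 ⇒ stop 5
stop 5: stop 2=6, stop 1=24 ⇒ stop 2
stop 2: stop 1=27 ⇒ stop 1
NN route Base → stop 4 → stop 3 → stop 5 → stop 2 → stop 1 → Base costs 87.
Optimal: Base → stop 2 → stop 5 → stop 3 → stop 1 → stop 4 → Base costs 70 (by enumerating all 60 distinct tours).
Excess = 87 − 70 = 17.

17 blocks longer than the optimal tour.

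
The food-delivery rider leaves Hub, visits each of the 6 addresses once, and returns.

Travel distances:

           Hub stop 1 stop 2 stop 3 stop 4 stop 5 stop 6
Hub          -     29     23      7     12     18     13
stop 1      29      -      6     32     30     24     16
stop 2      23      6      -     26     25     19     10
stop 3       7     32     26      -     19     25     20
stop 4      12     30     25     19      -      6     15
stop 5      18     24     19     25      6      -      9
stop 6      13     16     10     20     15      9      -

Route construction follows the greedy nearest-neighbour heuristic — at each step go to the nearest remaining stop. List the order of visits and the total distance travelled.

Hub → [stop 3:7 / stop 4:12 / stop 6:13 / stop 5:18 / stop 2:23 / stop 1:29] → stop 3 (7)
stop 3 → [stop 4:19 / stop 6:20 / stop 5:25 / stop 2:26 / stop 1:32] → stop 4 (19)
stop 4 → [stop 5:6 / stop 6:15 / stop 2:25 / stop 1:30] → stop 5 (6)
stop 5 → [stop 6:9 / stop 2:19 / stop 1:24] → stop 6 (9)
stop 6 → [stop 2:10 / stop 1:16] → stop 2 (10)
stop 2 → [stop 1:6] → stop 1 (6)
Return stop 1→Hub: 29.
Total = 7 + 19 + 6 + 9 + 10 + 6 + 29 = 86.

Nearest-neighbour total = 86; route Hub → stop 3 → stop 4 → stop 5 → stop 6 → stop 2 → stop 1 → Hub.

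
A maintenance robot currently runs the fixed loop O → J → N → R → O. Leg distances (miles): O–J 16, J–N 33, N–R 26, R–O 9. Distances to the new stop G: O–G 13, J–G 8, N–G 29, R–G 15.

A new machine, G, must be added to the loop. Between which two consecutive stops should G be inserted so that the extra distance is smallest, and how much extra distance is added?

Adding 4 miles by placing G on the J–N leg.

Insertion cost between consecutive stops i–j is d(i,G) + d(G,j) − d(i,j):
  between O and J: 13 + 8 − 16 = 5
  between J and N: 8 + 29 − 33 = 4
  between N and R: 29 + 15 − 26 = 18
  between R and O: 15 + 13 − 9 = 19
Cheapest insertion is between J and N, adding 4.
New total = 84 + 4 = 88.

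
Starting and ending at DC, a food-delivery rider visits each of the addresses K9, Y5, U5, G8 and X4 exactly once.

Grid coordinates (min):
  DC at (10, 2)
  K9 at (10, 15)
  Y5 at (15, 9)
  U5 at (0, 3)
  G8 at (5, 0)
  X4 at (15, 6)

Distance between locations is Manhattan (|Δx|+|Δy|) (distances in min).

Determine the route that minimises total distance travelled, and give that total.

There are 60 distinct closed tours to check (reversals are equivalent).
DC → K9 → Y5 → U5 → G8 → X4 → DC: 13+11+21+8+16+9 = 78
DC → K9 → Y5 → U5 → X4 → G8 → DC: 13+11+21+18+16+7 = 86
DC → K9 → Y5 → G8 → U5 → X4 → DC: 13+11+19+8+18+9 = 78
DC → K9 → Y5 → G8 → X4 → U5 → DC: 13+11+19+16+18+11 = 88
DC → K9 → Y5 → X4 → U5 → G8 → DC: 13+11+3+18+8+7 = 60
DC → K9 → Y5 → X4 → G8 → U5 → DC: 13+11+3+16+8+11 = 62
DC → K9 → U5 → Y5 → G8 → X4 → DC: 13+22+21+19+16+9 = 100
DC → K9 → U5 → Y5 → X4 → G8 → DC: 13+22+21+3+16+7 = 82
DC → K9 → U5 → G8 → Y5 → X4 → DC: 13+22+8+19+3+9 = 74
DC → K9 → U5 → G8 → X4 → Y5 → DC: 13+22+8+16+3+12 = 74
DC → K9 → U5 → X4 → Y5 → G8 → DC: 13+22+18+3+19+7 = 82
DC → K9 → U5 → X4 → G8 → Y5 → DC: 13+22+18+16+19+12 = 100
DC → K9 → G8 → Y5 → U5 → X4 → DC: 13+20+19+21+18+9 = 100
DC → K9 → G8 → Y5 → X4 → U5 → DC: 13+20+19+3+18+11 = 84
… (46 more)
The minimum is 60.
One optimal route: DC → K9 → Y5 → X4 → U5 → G8 → DC (or its reverse).

60 min — the shortest possible round trip.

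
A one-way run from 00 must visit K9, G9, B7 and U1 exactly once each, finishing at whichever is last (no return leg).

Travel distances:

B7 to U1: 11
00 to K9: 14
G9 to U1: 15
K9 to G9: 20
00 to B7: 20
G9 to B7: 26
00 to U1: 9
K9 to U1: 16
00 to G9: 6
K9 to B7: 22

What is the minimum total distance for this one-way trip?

There are 4! = 24 possible orderings.
00 → K9 → G9 → B7 → U1: 14+20+26+11 = 71
00 → K9 → G9 → U1 → B7: 14+20+15+11 = 60
00 → K9 → B7 → G9 → U1: 14+22+26+15 = 77
00 → K9 → B7 → U1 → G9: 14+22+11+15 = 62
00 → K9 → U1 → G9 → B7: 14+16+15+26 = 71
00 → K9 → U1 → B7 → G9: 14+16+11+26 = 67
00 → G9 → K9 → B7 → U1: 6+20+22+11 = 59
00 → G9 → K9 → U1 → B7: 6+20+16+11 = 53
00 → G9 → B7 → K9 → U1: 6+26+22+16 = 70
00 → G9 → B7 → U1 → K9: 6+26+11+16 = 59
00 → G9 → U1 → K9 → B7: 6+15+16+22 = 59
00 → G9 → U1 → B7 → K9: 6+15+11+22 = 54
00 → B7 → K9 → G9 → U1: 20+22+20+15 = 77
00 → B7 → K9 → U1 → G9: 20+22+16+15 = 73
… (10 more)
The minimum is 53.
One shortest path: 00 → G9 → K9 → U1 → B7.

Minimum one-way distance = 53.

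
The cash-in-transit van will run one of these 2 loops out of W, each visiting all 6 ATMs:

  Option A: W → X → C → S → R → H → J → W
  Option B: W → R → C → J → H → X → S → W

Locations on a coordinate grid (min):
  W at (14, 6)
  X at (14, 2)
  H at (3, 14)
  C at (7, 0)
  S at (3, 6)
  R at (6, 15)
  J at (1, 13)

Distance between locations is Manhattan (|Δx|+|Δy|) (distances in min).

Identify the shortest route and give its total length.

Option A: 4 + 9 + 10 + 12 + 4 + 3 + 20 = 62
Option B: 17 + 16 + 19 + 3 + 23 + 15 + 11 = 104

Shortest is Option A, total 62 min.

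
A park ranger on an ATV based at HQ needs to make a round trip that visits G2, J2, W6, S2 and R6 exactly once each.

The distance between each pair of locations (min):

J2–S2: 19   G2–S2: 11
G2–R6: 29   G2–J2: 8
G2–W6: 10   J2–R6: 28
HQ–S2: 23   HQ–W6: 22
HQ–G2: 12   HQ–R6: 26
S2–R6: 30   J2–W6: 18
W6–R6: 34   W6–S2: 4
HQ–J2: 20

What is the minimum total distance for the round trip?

There are 60 distinct closed tours to check (reversals are equivalent).
HQ→G2→J2→W6→S2→R6→HQ: 12+8+18+4+30+26 = 98
HQ→G2→J2→W6→R6→S2→HQ: 12+8+18+34+30+23 = 125
HQ→G2→J2→S2→W6→R6→HQ: 12+8+19+4+34+26 = 103
HQ→G2→J2→S2→R6→W6→HQ: 12+8+19+30+34+22 = 125
HQ→G2→J2→R6→W6→S2→HQ: 12+8+28+34+4+23 = 109
HQ→G2→J2→R6→S2→W6→HQ: 12+8+28+30+4+22 = 104
HQ→G2→W6→J2→S2→R6→HQ: 12+10+18+19+30+26 = 115
HQ→G2→W6→J2→R6→S2→HQ: 12+10+18+28+30+23 = 121
HQ→G2→W6→S2→J2→R6→HQ: 12+10+4+19+28+26 = 99
HQ→G2→W6→S2→R6→J2→HQ: 12+10+4+30+28+20 = 104
HQ→G2→W6→R6→J2→S2→HQ: 12+10+34+28+19+23 = 126
HQ→G2→W6→R6→S2→J2→HQ: 12+10+34+30+19+20 = 125
HQ→G2→S2→J2→W6→R6→HQ: 12+11+19+18+34+26 = 120
HQ→G2→S2→J2→R6→W6→HQ: 12+11+19+28+34+22 = 126
… (46 more)
The minimum is 98.
One optimal route: HQ → G2 → J2 → W6 → S2 → R6 → HQ (or its reverse).

Minimum total distance: 98 min.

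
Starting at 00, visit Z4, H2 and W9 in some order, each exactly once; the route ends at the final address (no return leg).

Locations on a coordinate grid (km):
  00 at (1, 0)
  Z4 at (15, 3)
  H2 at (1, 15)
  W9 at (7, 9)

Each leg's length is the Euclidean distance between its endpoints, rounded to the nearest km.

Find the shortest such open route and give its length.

There are 3! = 6 possible orderings.
00→Z4→H2→W9: 14+18+8 = 40
00→Z4→W9→H2: 14+10+8 = 32
00→H2→Z4→W9: 15+18+10 = 43
00→H2→W9→Z4: 15+8+10 = 33
00→W9→Z4→H2: 11+10+18 = 39
00→W9→H2→Z4: 11+8+18 = 37
The minimum is 32.
One shortest path: 00 → Z4 → W9 → H2.

Minimum one-way distance = 32 km.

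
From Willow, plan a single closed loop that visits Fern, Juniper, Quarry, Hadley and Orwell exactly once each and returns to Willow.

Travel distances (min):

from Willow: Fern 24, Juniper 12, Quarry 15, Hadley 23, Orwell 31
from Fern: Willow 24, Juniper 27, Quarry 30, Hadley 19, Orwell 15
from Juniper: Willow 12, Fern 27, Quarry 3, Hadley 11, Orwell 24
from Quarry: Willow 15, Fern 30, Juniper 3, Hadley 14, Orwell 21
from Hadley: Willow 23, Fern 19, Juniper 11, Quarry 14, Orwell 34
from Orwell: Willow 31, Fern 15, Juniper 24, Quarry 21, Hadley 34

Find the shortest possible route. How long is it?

With 5 stops there are 5!/2 = 60 distinct round trips (a route and its reverse cost the same).
Willow → Fern → Juniper → Quarry → Hadley → Orwell → Willow: 24+27+3+14+34+31 = 133
Willow → Fern → Juniper → Quarry → Orwell → Hadley → Willow: 24+27+3+21+34+23 = 132
Willow → Fern → Juniper → Hadley → Quarry → Orwell → Willow: 24+27+11+14+21+31 = 128
Willow → Fern → Juniper → Hadley → Orwell → Quarry → Willow: 24+27+11+34+21+15 = 132
Willow → Fern → Juniper → Orwell → Quarry → Hadley → Willow: 24+27+24+21+14+23 = 133
Willow → Fern → Juniper → Orwell → Hadley → Quarry → Willow: 24+27+24+34+14+15 = 138
Willow → Fern → Quarry → Juniper → Hadley → Orwell → Willow: 24+30+3+11+34+31 = 133
Willow → Fern → Quarry → Juniper → Orwell → Hadley → Willow: 24+30+3+24+34+23 = 138
Willow → Fern → Quarry → Hadley → Juniper → Orwell → Willow: 24+30+14+11+24+31 = 134
Willow → Fern → Quarry → Hadley → Orwell → Juniper → Willow: 24+30+14+34+24+12 = 138
Willow → Fern → Quarry → Orwell → Juniper → Hadley → Willow: 24+30+21+24+11+23 = 133
Willow → Fern → Quarry → Orwell → Hadley → Juniper → Willow: 24+30+21+34+11+12 = 132
Willow → Fern → Hadley → Juniper → Quarry → Orwell → Willow: 24+19+11+3+21+31 = 109
Willow → Fern → Hadley → Juniper → Orwell → Quarry → Willow: 24+19+11+24+21+15 = 114
… (46 more)
Willow → Juniper → Quarry → Orwell → Fern → Hadley → Willow: 12+3+21+15+19+23 = 93  ← best
The minimum is 93.
One optimal route: Willow → Juniper → Quarry → Orwell → Fern → Hadley → Willow (or its reverse).

Minimum total distance: 93 min.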